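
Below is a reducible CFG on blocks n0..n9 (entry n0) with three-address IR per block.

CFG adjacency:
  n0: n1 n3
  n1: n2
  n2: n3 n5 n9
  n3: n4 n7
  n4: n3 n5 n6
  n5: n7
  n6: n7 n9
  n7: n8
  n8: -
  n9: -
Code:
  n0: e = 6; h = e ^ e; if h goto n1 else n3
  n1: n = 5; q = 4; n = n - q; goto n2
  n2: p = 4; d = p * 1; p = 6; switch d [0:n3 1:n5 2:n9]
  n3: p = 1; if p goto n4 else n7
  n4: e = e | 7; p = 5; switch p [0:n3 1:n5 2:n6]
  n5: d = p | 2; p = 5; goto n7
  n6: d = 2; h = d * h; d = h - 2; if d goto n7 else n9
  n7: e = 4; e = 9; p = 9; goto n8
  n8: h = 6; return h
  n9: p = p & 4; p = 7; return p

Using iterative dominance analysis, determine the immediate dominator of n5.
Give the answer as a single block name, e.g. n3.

Answer: n0

Working:
idom tree: n1←n0 n2←n1 n3←n0 n4←n3 n5←n0 n6←n4 n7←n0 n8←n7 n9←n0
Dom∩ at merges:
  n3: preds {n0,n2,n4}: {n0} ∩ {n0,n1,n2} ∩ {n0,n3,n4} = {n0}; idom=n0
  n5: preds {n2,n4}: {n0,n1,n2} ∩ {n0,n3,n4} = {n0}; idom=n0
  n7: preds {n3,n5,n6}: {n0,n3} ∩ {n0,n5} ∩ {n0,n3,n4,n6} = {n0}; idom=n0
  n9: preds {n2,n6}: {n0,n1,n2} ∩ {n0,n3,n4,n6} = {n0}; idom=n0

idom(n5) = n0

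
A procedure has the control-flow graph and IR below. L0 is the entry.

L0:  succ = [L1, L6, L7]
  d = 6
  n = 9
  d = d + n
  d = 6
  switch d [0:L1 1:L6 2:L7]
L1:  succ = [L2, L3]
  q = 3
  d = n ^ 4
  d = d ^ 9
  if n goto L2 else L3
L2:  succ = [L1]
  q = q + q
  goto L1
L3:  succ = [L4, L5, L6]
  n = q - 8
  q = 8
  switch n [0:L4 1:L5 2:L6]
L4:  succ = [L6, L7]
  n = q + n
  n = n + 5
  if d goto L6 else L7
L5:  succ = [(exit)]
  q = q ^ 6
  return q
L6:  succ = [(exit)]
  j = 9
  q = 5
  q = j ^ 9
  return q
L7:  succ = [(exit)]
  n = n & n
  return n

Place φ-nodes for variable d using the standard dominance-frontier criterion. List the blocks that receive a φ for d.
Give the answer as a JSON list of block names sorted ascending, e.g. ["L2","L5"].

Answer: ["L1", "L6", "L7"]

Derivation:
idom tree: L1←L0 L2←L1 L3←L1 L4←L3 L5←L3 L6←L0 L7←L0
Dom∩ at merges:
  L1: preds {L0,L2}: {L0} ∩ {L0,L1,L2} = {L0}; idom=L0
  L6: preds {L0,L3,L4}: {L0} ∩ {L0,L1,L3} ∩ {L0,L1,L3,L4} = {L0}; idom=L0
  L7: preds {L0,L4}: {L0} ∩ {L0,L1,L3,L4} = {L0}; idom=L0

DF derivation:
  join L1 pred L0: · stop@L0
  join L1 pred L2: L2→L1 stop@L0
  join L6 pred L0: · stop@L0
  join L6 pred L3: L3→L1 stop@L0
  join L6 pred L4: L4→L3→L1 stop@L0
  join L7 pred L0: · stop@L0
  join L7 pred L4: L4→L3→L1 stop@L0
  L0: DF=∅
  L1: DF={L1,L6,L7}
  L2: DF={L1}
  L3: DF={L6,L7}
  L4: DF={L6,L7}
  L5: DF=∅
  L6: DF=∅
  L7: DF=∅

φ for d: defs {L0,L1}
  DF⁺ = {L1,L6,L7}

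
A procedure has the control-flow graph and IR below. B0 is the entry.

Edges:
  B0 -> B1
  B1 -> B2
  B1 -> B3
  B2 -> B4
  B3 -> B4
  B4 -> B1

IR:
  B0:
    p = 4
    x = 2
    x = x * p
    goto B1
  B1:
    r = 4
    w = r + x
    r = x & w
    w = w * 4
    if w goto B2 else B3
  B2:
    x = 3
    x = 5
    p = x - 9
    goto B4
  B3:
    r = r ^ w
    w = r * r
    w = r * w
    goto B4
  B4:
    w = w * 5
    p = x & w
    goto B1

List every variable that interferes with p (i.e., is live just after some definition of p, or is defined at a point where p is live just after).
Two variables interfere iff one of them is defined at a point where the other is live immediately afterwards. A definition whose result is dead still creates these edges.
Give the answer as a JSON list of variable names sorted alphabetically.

Answer: ["w", "x"]

Derivation:
def/use:
  B0 def {p,x} use ∅
  B1 def {r,w} use {x}
  B2 def {p,x} use ∅
  B3 def {r,w} use {r,w}
  B4 def {p,w} use {w,x}

Live sets:
  B0: in=∅ out={x}
  B1: in={x} out={r,w,x}
  B2: in={w} out={w,x}
  B3: in={r,w,x} out={w,x}
  B4: in={w,x} out={x}

Interfere edges:
  p: {w,x}
  r: {w,x}
  w: {p,r,x}
  x: {p,r,w}

N(p) = ["w", "x"]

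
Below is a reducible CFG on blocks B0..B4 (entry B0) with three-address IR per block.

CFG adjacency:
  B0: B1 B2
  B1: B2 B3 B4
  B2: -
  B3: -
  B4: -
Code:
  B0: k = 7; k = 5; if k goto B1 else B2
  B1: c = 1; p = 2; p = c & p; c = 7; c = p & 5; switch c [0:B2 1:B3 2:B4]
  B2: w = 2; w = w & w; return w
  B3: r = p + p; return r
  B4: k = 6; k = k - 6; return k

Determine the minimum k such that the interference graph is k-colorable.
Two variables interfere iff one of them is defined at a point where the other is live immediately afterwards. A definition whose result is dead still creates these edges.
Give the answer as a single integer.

Block summaries:
  B0: def={k} ue=∅
  B1: def={c,p} ue=∅
  B2: def={w} ue=∅
  B3: def={r} ue={p}
  B4: def={k} ue=∅

Backward fixpoint:
  live B0: ∅→∅
  live B1: ∅→{p}
  live B2: ∅→∅
  live B3: {p}→∅
  live B4: ∅→∅

Interference:
  c — {p}
  k — ∅
  p — {c}
  r — ∅
  w — ∅

Registers:
  clique {c,p} ⇒ need ≥ 2
  assign c→r0 k→r0 p→r1 r→r0 w→r0 — no edge inside a register ⇒ χ ≤ 2
  χ = 2

Answer: 2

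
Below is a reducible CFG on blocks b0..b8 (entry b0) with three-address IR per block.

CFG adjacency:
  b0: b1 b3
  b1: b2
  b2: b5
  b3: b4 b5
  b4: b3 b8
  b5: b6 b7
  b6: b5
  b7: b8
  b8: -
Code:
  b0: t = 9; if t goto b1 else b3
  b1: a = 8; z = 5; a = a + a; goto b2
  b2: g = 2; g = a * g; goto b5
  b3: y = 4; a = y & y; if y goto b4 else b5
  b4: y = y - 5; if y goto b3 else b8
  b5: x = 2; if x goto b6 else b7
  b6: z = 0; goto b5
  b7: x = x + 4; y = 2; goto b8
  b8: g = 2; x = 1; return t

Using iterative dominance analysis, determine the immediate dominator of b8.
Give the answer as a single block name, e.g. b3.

Answer: b0

Derivation:
idom tree: b1←b0 b2←b1 b3←b0 b4←b3 b5←b0 b6←b5 b7←b5 b8←b0
Join-block Dom:
  b3: preds {b0,b4}: {b0} ∩ {b0,b3,b4} = {b0}; idom=b0
  b5: preds {b2,b3,b6}: {b0,b1,b2} ∩ {b0,b3} ∩ {b0,b5,b6} = {b0}; idom=b0
  b8: preds {b4,b7}: {b0,b3,b4} ∩ {b0,b5,b7} = {b0}; idom=b0

idom(b8) = b0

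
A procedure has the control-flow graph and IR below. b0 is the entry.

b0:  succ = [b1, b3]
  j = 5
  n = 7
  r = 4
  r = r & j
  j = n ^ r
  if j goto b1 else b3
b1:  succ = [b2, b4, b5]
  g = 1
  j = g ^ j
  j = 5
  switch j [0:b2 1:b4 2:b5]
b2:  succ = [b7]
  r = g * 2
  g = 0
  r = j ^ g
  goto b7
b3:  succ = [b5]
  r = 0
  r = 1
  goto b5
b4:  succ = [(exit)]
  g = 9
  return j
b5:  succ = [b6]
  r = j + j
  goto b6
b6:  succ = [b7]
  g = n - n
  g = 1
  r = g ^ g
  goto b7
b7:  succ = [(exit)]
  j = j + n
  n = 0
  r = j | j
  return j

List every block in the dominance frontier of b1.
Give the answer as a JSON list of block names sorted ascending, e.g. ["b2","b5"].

idom tree: b1←b0 b2←b1 b3←b0 b4←b1 b5←b0 b6←b5 b7←b0
Dom∩ at merges:
  b5: preds {b1,b3}: {b0,b1} ∩ {b0,b3} = {b0}; idom=b0
  b7: preds {b2,b6}: {b0,b1,b2} ∩ {b0,b5,b6} = {b0}; idom=b0

DF derivation:
  join b5 pred b1: b1 stop@b0
  join b5 pred b3: b3 stop@b0
  join b7 pred b2: b2→b1 stop@b0
  join b7 pred b6: b6→b5 stop@b0
  b0 → ∅
  b1 → {b5,b7}
  b2 → {b7}
  b3 → {b5}
  b4 → ∅
  b5 → {b7}
  b6 → {b7}
  b7 → ∅

DF(b1) = ["b5", "b7"]

Answer: ["b5", "b7"]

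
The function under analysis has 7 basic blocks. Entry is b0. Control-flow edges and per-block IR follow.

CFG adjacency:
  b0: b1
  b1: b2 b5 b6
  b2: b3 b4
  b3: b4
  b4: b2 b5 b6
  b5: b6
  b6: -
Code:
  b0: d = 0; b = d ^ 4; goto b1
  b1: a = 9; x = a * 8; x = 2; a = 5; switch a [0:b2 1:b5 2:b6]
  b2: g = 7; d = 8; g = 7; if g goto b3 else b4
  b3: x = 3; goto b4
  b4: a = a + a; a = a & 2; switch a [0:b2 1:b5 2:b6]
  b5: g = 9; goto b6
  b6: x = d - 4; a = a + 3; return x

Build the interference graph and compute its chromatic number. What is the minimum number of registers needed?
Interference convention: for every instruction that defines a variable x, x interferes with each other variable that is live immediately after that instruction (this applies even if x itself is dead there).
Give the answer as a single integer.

def/use:
  b0: def={b,d} ue=∅
  b1: def={a,x} ue=∅
  b2: def={d,g} ue=∅
  b3: def={x} ue=∅
  b4: def={a} ue={a}
  b5: def={g} ue=∅
  b6: def={a,x} ue={a,d}

Backward fixpoint:
  b0 li=∅ lo={d}
  b1 li={d} lo={a,d}
  b2 li={a} lo={a,d}
  b3 li={a,d} lo={a,d}
  b4 li={a,d} lo={a,d}
  b5 li={a,d} lo={a,d}
  b6 li={a,d} lo=∅

Interference:
  a — {d,g,x}
  b — {d}
  d — {a,b,g,x}
  g — {a,d}
  x — {a,d}

Colouring:
  lower bound: {a,d,g} mutually conflict ⇒ χ ≥ 3
  3-colouring: R0={d}  R1={a,b}  R2={g,x}
  χ = 3

Answer: 3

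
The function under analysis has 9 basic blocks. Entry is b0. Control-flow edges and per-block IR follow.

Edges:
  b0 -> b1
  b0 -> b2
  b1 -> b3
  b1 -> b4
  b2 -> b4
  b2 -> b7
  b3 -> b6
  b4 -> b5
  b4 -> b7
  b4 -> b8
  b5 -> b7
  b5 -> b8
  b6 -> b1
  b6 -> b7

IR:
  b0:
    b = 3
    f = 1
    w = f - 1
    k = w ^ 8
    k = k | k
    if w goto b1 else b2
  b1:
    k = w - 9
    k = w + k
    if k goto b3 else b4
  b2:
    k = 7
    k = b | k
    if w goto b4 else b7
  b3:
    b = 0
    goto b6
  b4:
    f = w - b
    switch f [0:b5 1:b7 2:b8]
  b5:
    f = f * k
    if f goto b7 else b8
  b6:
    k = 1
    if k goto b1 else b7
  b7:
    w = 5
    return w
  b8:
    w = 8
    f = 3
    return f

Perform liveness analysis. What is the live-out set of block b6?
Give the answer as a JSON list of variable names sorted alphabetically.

Answer: ["b", "w"]

Analysis:
def/use:
  b0: def={b,f,k,w} ue=∅
  b1: def={k} ue={w}
  b2: def={k} ue={b,w}
  b3: def={b} ue=∅
  b4: def={f} ue={b,w}
  b5: def={f} ue={f,k}
  b6: def={k} ue=∅
  b7: def={w} ue=∅
  b8: def={f,w} ue=∅

Liveness:
  live b0: ∅→{b,w}
  live b1: {b,w}→{b,k,w}
  live b2: {b,w}→{b,k,w}
  live b3: {w}→{b,w}
  live b4: {b,k,w}→{f,k}
  live b5: {f,k}→∅
  live b6: {b,w}→{b,w}
  live b7: ∅→∅
  live b8: ∅→∅

live-out(b6) = ["b", "w"]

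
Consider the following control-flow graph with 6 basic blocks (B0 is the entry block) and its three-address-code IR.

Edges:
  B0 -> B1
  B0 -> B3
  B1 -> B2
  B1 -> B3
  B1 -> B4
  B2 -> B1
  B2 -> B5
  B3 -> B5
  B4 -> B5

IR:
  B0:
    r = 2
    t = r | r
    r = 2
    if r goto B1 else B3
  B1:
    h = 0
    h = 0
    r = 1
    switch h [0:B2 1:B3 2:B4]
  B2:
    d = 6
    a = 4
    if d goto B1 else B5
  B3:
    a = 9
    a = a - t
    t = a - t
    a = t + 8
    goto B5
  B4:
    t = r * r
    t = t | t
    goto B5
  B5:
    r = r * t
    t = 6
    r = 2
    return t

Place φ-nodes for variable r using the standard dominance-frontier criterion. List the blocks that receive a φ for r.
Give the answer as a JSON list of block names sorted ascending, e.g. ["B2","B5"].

idom tree: B1←B0 B2←B1 B3←B0 B4←B1 B5←B0
Dom at joins:
  B1: preds {B0,B2}: {B0} ∩ {B0,B1,B2} = {B0}; idom=B0
  B3: preds {B0,B1}: {B0} ∩ {B0,B1} = {B0}; idom=B0
  B5: preds {B2,B3,B4}: {B0,B1,B2} ∩ {B0,B3} ∩ {B0,B1,B4} = {B0}; idom=B0

Frontier:
  join B1 pred B0: · stop@B0
  join B1 pred B2: B2→B1 stop@B0
  join B3 pred B0: · stop@B0
  join B3 pred B1: B1 stop@B0
  join B5 pred B2: B2→B1 stop@B0
  join B5 pred B3: B3 stop@B0
  join B5 pred B4: B4→B1 stop@B0
  B0 → ∅
  B1 → {B1,B3,B5}
  B2 → {B1,B5}
  B3 → {B5}
  B4 → {B5}
  B5 → ∅

φ for r: defs {B0,B1,B5}
  DF⁺ = {B1,B3,B5}

Answer: ["B1", "B3", "B5"]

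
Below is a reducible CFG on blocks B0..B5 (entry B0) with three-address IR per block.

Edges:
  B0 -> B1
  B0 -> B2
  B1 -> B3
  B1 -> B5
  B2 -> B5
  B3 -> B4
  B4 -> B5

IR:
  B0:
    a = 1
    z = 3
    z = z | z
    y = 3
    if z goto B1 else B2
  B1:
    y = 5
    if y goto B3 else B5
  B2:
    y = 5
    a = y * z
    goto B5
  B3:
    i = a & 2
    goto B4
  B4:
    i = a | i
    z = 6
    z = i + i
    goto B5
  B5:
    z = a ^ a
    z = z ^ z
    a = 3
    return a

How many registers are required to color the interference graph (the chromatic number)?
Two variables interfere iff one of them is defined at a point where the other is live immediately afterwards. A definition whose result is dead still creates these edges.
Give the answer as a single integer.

Block summaries:
  B0 def {a,y,z} use ∅
  B1 def {y} use ∅
  B2 def {a,y} use {z}
  B3 def {i} use {a}
  B4 def {i,z} use {a,i}
  B5 def {a,z} use {a}

Live sets:
  B0: in=∅ out={a,z}
  B1: in={a} out={a}
  B2: in={z} out={a}
  B3: in={a} out={a,i}
  B4: in={a,i} out={a}
  B5: in={a} out=∅

Interfere edges:
  a — {i,y,z}
  i — {a,z}
  y — {a,z}
  z — {a,i,y}

Colouring:
  {a,i,z} pairwise interfere (3-clique) ⇒ χ ≥ 3
  3-colouring: R0={a}  R1={z}  R2={i,y}
  χ = 3

Answer: 3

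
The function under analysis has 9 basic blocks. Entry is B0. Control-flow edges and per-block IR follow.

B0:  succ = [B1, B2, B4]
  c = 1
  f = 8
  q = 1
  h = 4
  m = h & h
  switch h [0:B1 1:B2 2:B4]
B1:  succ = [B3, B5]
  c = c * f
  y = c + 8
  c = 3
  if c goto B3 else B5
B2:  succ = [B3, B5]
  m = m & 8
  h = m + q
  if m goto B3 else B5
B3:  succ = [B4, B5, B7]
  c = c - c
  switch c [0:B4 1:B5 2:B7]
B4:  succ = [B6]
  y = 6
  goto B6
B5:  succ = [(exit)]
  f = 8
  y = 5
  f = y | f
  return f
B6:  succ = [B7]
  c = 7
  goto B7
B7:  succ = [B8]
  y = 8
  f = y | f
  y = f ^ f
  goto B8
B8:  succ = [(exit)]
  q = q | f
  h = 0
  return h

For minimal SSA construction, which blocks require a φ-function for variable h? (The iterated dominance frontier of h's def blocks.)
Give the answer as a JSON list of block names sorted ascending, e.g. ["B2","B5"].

idom tree: B1←B0 B2←B0 B3←B0 B4←B0 B5←B0 B6←B4 B7←B0 B8←B7
Dom at joins:
  B3: preds {B1,B2}: {B0,B1} ∩ {B0,B2} = {B0}; idom=B0
  B4: preds {B0,B3}: {B0} ∩ {B0,B3} = {B0}; idom=B0
  B5: preds {B1,B2,B3}: {B0,B1} ∩ {B0,B2} ∩ {B0,B3} = {B0}; idom=B0
  B7: preds {B3,B6}: {B0,B3} ∩ {B0,B4,B6} = {B0}; idom=B0

DF derivation:
  B3←B1: walk B1 to B0
  B3←B2: walk B2 to B0
  B4←B0: walk · to B0
  B4←B3: walk B3 to B0
  B5←B1: walk B1 to B0
  B5←B2: walk B2 to B0
  B5←B3: walk B3 to B0
  B7←B3: walk B3 to B0
  B7←B6: walk B6→B4 to B0
  B0: DF=∅
  B1: DF={B3,B5}
  B2: DF={B3,B5}
  B3: DF={B4,B5,B7}
  B4: DF={B7}
  B5: DF=∅
  B6: DF={B7}
  B7: DF=∅
  B8: DF=∅

φ for h: defs {B0,B2,B8}
  DF⁺ = {B3,B4,B5,B7}

Answer: ["B3", "B4", "B5", "B7"]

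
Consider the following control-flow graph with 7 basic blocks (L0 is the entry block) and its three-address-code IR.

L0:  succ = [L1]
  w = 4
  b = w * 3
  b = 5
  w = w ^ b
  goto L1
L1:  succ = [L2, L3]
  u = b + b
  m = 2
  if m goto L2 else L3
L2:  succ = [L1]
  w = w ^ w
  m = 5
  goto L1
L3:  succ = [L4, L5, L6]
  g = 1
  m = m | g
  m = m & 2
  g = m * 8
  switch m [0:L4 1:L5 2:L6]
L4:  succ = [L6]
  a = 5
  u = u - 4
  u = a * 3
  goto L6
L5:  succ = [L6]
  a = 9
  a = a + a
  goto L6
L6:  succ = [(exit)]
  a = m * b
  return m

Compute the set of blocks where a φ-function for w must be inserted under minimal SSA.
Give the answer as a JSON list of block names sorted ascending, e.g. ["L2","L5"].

idom tree: L1←L0 L2←L1 L3←L1 L4←L3 L5←L3 L6←L3
Dom∩ at merges:
  L1: preds {L0,L2}: {L0} ∩ {L0,L1,L2} = {L0}; idom=L0
  L6: preds {L3,L4,L5}: {L0,L1,L3} ∩ {L0,L1,L3,L4} ∩ {L0,L1,L3,L5} = {L0,L1,L3}; idom=L3

DF derivation:
  join L1 pred L0: · stop@L0
  join L1 pred L2: L2→L1 stop@L0
  join L6 pred L3: · stop@L3
  join L6 pred L4: L4 stop@L3
  join L6 pred L5: L5 stop@L3
  L0 → ∅
  L1 → {L1}
  L2 → {L1}
  L3 → ∅
  L4 → {L6}
  L5 → {L6}
  L6 → ∅

φ for w: defs {L0,L2}
  DF⁺ = {L1}

Answer: ["L1"]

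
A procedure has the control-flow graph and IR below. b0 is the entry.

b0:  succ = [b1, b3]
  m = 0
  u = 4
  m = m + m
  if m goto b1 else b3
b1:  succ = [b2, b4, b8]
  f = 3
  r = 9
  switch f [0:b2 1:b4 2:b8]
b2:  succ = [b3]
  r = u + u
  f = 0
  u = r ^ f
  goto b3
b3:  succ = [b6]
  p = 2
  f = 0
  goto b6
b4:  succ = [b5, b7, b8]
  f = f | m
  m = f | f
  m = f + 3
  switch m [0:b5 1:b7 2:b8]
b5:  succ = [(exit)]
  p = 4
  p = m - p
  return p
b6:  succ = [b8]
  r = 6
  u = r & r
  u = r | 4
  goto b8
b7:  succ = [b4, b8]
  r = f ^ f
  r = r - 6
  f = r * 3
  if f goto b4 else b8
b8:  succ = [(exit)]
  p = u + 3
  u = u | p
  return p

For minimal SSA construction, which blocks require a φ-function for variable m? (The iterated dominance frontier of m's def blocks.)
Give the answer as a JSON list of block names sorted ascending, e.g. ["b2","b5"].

Answer: ["b4", "b8"]

Working:
idom tree: b1←b0 b2←b1 b3←b0 b4←b1 b5←b4 b6←b3 b7←b4 b8←b0
Join-block Dom:
  b3: preds {b0,b2}: {b0} ∩ {b0,b1,b2} = {b0}; idom=b0
  b4: preds {b1,b7}: {b0,b1} ∩ {b0,b1,b4,b7} = {b0,b1}; idom=b1
  b8: preds {b1,b4,b6,b7}: {b0,b1} ∩ {b0,b1,b4} ∩ {b0,b3,b6} ∩ {b0,b1,b4,b7} = {b0}; idom=b0

DF derivation:
  join b3 pred b0: · stop@b0
  join b3 pred b2: b2→b1 stop@b0
  join b4 pred b1: · stop@b1
  join b4 pred b7: b7→b4 stop@b1
  join b8 pred b1: b1 stop@b0
  join b8 pred b4: b4→b1 stop@b0
  join b8 pred b6: b6→b3 stop@b0
  join b8 pred b7: b7→b4→b1 stop@b0
  b0 → ∅
  b1 → {b3,b8}
  b2 → {b3}
  b3 → {b8}
  b4 → {b4,b8}
  b5 → ∅
  b6 → {b8}
  b7 → {b4,b8}
  b8 → ∅

φ for m: defs {b0,b4}
  DF⁺ = {b4,b8}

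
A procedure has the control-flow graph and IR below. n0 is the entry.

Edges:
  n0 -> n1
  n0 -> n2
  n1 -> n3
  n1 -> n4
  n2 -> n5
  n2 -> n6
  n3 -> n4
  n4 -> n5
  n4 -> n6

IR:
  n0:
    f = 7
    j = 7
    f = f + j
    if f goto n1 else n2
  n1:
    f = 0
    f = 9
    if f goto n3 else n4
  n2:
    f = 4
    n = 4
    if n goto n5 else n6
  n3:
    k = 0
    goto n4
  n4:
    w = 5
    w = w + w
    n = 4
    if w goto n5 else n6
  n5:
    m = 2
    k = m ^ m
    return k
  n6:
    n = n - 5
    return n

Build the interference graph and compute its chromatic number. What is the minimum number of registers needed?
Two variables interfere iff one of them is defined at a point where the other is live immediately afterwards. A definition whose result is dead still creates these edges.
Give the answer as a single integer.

Per-block:
  n0: def={f,j} ue=∅
  n1: def={f} ue=∅
  n2: def={f,n} ue=∅
  n3: def={k} ue=∅
  n4: def={n,w} ue=∅
  n5: def={k,m} ue=∅
  n6: def={n} ue={n}

Live sets:
  live n0: ∅→∅
  live n1: ∅→∅
  live n2: ∅→{n}
  live n3: ∅→∅
  live n4: ∅→{n}
  live n5: ∅→∅
  live n6: {n}→∅

Conflict graph:
  f↔{j}
  j↔{f}
  k↔∅
  m↔∅
  n↔{w}
  w↔{n}

Registers:
  {f,j} pairwise interfere (2-clique) ⇒ χ ≥ 2
  assign f→R0 j→R1 k→R0 m→R0 n→R0 w→R1 — no edge inside a register ⇒ χ ≤ 2
  χ = 2

Answer: 2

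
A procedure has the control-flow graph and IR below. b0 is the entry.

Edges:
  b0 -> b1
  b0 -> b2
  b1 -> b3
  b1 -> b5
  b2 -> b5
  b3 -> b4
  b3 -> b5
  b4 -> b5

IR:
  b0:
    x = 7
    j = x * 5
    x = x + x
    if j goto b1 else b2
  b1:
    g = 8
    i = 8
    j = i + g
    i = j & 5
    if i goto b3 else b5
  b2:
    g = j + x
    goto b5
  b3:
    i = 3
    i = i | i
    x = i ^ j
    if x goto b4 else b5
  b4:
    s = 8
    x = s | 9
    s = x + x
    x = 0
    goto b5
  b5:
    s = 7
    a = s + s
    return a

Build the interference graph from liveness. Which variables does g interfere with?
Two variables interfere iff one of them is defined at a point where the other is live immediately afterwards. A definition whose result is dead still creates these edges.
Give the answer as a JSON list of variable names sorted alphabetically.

Per-block:
  b0 def {j,x} use ∅
  b1 def {g,i,j} use ∅
  b2 def {g} use {j,x}
  b3 def {i,x} use {j}
  b4 def {s,x} use ∅
  b5 def {a,s} use ∅

Live sets:
  b0: in=∅ out={j,x}
  b1: in=∅ out={j}
  b2: in={j,x} out=∅
  b3: in={j} out=∅
  b4: in=∅ out=∅
  b5: in=∅ out=∅

Conflict graph:
  a: ∅
  g: {i}
  i: {g,j}
  j: {i,x}
  s: ∅
  x: {j}

N(g) = ["i"]

Answer: ["i"]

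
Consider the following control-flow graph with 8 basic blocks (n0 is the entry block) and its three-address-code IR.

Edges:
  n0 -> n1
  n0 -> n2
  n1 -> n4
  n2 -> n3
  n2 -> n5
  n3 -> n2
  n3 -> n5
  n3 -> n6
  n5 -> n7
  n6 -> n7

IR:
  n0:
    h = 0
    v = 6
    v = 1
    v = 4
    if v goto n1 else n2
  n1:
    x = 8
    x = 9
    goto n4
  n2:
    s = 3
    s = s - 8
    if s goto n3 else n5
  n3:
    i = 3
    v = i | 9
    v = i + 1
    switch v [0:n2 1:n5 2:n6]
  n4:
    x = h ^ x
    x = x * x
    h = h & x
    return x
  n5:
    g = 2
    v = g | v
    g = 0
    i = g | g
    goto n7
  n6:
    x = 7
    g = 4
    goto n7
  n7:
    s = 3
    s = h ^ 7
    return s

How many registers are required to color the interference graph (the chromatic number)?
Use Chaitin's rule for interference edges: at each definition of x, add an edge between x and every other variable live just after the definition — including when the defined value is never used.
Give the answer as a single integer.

def/use:
  n0: def={h,v} ue=∅
  n1: def={x} ue=∅
  n2: def={s} ue=∅
  n3: def={i,v} ue=∅
  n4: def={h,x} ue={h,x}
  n5: def={g,i,v} ue={v}
  n6: def={g,x} ue=∅
  n7: def={s} ue={h}

Backward fixpoint:
  n0 li=∅ lo={h,v}
  n1 li={h} lo={h,x}
  n2 li={h,v} lo={h,v}
  n3 li={h} lo={h,v}
  n4 li={h,x} lo=∅
  n5 li={h,v} lo={h}
  n6 li={h} lo={h}
  n7 li={h} lo=∅

Conflict graph:
  g — {h,v}
  h — {g,i,s,v,x}
  i — {h,v}
  s — {h,v}
  v — {g,h,i,s}
  x — {h}

Registers:
  lower bound: {g,h,v} mutually conflict ⇒ χ ≥ 3
  3-colouring: r0={h}  r1={v,x}  r2={g,i,s}
  χ = 3

Answer: 3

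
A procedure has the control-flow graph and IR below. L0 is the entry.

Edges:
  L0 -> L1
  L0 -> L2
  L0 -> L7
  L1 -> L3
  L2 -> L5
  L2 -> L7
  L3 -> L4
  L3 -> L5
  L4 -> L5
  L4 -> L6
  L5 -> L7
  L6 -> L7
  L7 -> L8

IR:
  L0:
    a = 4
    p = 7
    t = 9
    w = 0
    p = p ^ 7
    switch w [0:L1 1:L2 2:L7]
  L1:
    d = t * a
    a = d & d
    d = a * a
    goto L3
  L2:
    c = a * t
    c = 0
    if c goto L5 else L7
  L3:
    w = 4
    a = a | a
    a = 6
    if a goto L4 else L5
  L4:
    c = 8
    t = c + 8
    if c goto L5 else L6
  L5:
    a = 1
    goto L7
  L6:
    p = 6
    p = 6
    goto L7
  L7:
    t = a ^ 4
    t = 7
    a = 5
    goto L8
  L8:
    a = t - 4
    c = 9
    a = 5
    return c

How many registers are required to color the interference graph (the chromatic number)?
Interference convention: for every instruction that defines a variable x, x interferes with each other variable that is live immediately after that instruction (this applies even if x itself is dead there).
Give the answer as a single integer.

Answer: 4

Derivation:
Per-block:
  L0: def={a,p,t,w} ue=∅
  L1: def={a,d} ue={a,t}
  L2: def={c} ue={a,t}
  L3: def={a,w} ue={a}
  L4: def={c,t} ue=∅
  L5: def={a} ue=∅
  L6: def={p} ue=∅
  L7: def={a,t} ue={a}
  L8: def={a,c} ue={t}

Liveness:
  L0 li=∅ lo={a,t}
  L1 li={a,t} lo={a}
  L2 li={a,t} lo={a}
  L3 li={a} lo={a}
  L4 li={a} lo={a}
  L5 li=∅ lo={a}
  L6 li={a} lo={a}
  L7 li={a} lo={t}
  L8 li={t} lo=∅

Conflict graph:
  a — {c,d,p,t,w}
  c — {a,t}
  d — {a}
  p — {a,t,w}
  t — {a,c,p,w}
  w — {a,p,t}

Chromatic number:
  {a,p,t,w} pairwise interfere (4-clique) ⇒ χ ≥ 4
  assign a→c0 c→c2 d→c1 p→c2 t→c1 w→c3 — no edge inside a register ⇒ χ ≤ 4
  χ = 4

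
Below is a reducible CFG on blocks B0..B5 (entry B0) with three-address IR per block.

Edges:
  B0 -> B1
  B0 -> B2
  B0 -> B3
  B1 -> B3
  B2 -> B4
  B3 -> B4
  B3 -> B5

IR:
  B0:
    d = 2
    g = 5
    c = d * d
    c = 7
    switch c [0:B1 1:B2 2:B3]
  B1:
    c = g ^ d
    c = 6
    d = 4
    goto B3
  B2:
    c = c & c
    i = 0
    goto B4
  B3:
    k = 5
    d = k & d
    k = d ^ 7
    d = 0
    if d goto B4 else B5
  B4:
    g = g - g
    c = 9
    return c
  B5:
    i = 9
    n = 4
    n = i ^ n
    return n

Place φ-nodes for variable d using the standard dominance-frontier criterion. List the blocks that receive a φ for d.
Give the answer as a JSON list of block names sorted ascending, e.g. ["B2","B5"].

Answer: ["B3", "B4"]

Working:
idom tree: B1←B0 B2←B0 B3←B0 B4←B0 B5←B3
Dom∩ at merges:
  B3: preds {B0,B1}: {B0} ∩ {B0,B1} = {B0}; idom=B0
  B4: preds {B2,B3}: {B0,B2} ∩ {B0,B3} = {B0}; idom=B0

Frontier:
  B3←B0: walk · to B0
  B3←B1: walk B1 to B0
  B4←B2: walk B2 to B0
  B4←B3: walk B3 to B0
  B0 → ∅
  B1 → {B3}
  B2 → {B4}
  B3 → {B4}
  B4 → ∅
  B5 → ∅

φ for d: defs {B0,B1,B3}
  DF⁺ = {B3,B4}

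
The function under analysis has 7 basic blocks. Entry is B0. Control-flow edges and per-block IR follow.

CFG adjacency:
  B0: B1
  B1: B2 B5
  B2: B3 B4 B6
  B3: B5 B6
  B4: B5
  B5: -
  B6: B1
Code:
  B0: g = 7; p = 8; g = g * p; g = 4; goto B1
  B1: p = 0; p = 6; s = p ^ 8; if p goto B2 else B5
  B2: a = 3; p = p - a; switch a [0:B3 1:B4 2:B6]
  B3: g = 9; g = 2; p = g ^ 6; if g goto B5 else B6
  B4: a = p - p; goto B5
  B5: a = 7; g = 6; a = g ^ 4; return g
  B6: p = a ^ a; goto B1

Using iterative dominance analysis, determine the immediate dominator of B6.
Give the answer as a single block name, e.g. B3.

idom tree: B1←B0 B2←B1 B3←B2 B4←B2 B5←B1 B6←B2
Dom at joins:
  B1: preds {B0,B6}: {B0} ∩ {B0,B1,B2,B6} = {B0}; idom=B0
  B5: preds {B1,B3,B4}: {B0,B1} ∩ {B0,B1,B2,B3} ∩ {B0,B1,B2,B4} = {B0,B1}; idom=B1
  B6: preds {B2,B3}: {B0,B1,B2} ∩ {B0,B1,B2,B3} = {B0,B1,B2}; idom=B2

idom(B6) = B2

Answer: B2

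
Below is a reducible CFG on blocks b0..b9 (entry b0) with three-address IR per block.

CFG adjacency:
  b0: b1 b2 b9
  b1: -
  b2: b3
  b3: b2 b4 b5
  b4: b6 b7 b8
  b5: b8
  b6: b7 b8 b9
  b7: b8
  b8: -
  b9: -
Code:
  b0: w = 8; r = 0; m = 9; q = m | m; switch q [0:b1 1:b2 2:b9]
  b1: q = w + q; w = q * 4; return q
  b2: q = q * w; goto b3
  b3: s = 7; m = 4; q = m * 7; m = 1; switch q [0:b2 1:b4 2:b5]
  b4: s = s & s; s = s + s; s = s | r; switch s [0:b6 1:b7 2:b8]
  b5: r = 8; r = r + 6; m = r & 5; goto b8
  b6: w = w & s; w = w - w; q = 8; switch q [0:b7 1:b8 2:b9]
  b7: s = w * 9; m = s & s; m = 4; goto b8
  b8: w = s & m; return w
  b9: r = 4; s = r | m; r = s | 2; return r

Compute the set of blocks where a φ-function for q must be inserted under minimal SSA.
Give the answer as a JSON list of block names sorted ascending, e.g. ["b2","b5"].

idom tree: b1←b0 b2←b0 b3←b2 b4←b3 b5←b3 b6←b4 b7←b4 b8←b3 b9←b0
Dom at joins:
  b2: preds {b0,b3}: {b0} ∩ {b0,b2,b3} = {b0}; idom=b0
  b7: preds {b4,b6}: {b0,b2,b3,b4} ∩ {b0,b2,b3,b4,b6} = {b0,b2,b3,b4}; idom=b4
  b8: preds {b4,b5,b6,b7}: {b0,b2,b3,b4} ∩ {b0,b2,b3,b5} ∩ {b0,b2,b3,b4,b6} ∩ {b0,b2,b3,b4,b7} = {b0,b2,b3}; idom=b3
  b9: preds {b0,b6}: {b0} ∩ {b0,b2,b3,b4,b6} = {b0}; idom=b0

DF walk-up:
  b2←b0: walk · to b0
  b2←b3: walk b3→b2 to b0
  b7←b4: walk · to b4
  b7←b6: walk b6 to b4
  b8←b4: walk b4 to b3
  b8←b5: walk b5 to b3
  b8←b6: walk b6→b4 to b3
  b8←b7: walk b7→b4 to b3
  b9←b0: walk · to b0
  b9←b6: walk b6→b4→b3→b2 to b0
  b0 → ∅
  b1 → ∅
  b2 → {b2,b9}
  b3 → {b2,b9}
  b4 → {b8,b9}
  b5 → {b8}
  b6 → {b7,b8,b9}
  b7 → {b8}
  b8 → ∅
  b9 → ∅

φ for q: defs {b0,b1,b2,b3,b6}
  DF⁺ = {b2,b7,b8,b9}

Answer: ["b2", "b7", "b8", "b9"]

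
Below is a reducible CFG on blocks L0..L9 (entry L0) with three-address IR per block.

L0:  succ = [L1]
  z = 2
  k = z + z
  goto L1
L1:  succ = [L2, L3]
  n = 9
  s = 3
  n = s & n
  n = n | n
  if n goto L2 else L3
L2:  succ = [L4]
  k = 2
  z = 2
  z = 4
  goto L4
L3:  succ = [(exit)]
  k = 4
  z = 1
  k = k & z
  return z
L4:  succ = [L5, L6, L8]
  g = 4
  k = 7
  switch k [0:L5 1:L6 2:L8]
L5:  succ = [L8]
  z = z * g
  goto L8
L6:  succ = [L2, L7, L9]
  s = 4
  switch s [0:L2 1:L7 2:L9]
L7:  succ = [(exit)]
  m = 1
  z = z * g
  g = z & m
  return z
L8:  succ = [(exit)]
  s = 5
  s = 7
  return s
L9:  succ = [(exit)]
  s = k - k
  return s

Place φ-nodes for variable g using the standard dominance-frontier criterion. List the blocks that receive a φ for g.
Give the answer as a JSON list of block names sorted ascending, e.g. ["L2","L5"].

Answer: ["L2"]

Working:
idom tree: L1←L0 L2←L1 L3←L1 L4←L2 L5←L4 L6←L4 L7←L6 L8←L4 L9←L6
Join-block Dom:
  L2: preds {L1,L6}: {L0,L1} ∩ {L0,L1,L2,L4,L6} = {L0,L1}; idom=L1
  L8: preds {L4,L5}: {L0,L1,L2,L4} ∩ {L0,L1,L2,L4,L5} = {L0,L1,L2,L4}; idom=L4

DF derivation:
  join L2 pred L1: · stop@L1
  join L2 pred L6: L6→L4→L2 stop@L1
  join L8 pred L4: · stop@L4
  join L8 pred L5: L5 stop@L4
  L0: DF=∅
  L1: DF=∅
  L2: DF={L2}
  L3: DF=∅
  L4: DF={L2}
  L5: DF={L8}
  L6: DF={L2}
  L7: DF=∅
  L8: DF=∅
  L9: DF=∅

φ for g: defs {L4,L7}
  DF⁺ = {L2}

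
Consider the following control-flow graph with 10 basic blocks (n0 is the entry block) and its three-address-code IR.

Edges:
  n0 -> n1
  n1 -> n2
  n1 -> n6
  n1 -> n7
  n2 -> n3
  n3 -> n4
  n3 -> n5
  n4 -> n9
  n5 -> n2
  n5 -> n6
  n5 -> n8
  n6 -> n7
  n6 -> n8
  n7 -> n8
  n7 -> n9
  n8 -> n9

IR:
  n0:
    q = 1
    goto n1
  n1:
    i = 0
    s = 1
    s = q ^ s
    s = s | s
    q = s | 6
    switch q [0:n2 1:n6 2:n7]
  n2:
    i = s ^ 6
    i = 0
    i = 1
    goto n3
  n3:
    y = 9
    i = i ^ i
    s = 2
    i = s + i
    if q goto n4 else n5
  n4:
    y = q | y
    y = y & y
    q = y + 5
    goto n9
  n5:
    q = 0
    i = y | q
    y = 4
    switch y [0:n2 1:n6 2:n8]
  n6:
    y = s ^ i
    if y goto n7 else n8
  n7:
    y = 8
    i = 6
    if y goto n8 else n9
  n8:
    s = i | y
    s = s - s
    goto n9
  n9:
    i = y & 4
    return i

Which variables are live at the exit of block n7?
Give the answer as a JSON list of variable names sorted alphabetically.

def/use:
  n0: def={q} ue=∅
  n1: def={i,q,s} ue={q}
  n2: def={i} ue={s}
  n3: def={i,s,y} ue={i,q}
  n4: def={q,y} ue={q,y}
  n5: def={i,q,y} ue={y}
  n6: def={y} ue={i,s}
  n7: def={i,y} ue=∅
  n8: def={s} ue={i,y}
  n9: def={i} ue={y}

Backward fixpoint:
  n0: in=∅ out={q}
  n1: in={q} out={i,q,s}
  n2: in={q,s} out={i,q}
  n3: in={i,q} out={q,s,y}
  n4: in={q,y} out={y}
  n5: in={s,y} out={i,q,s,y}
  n6: in={i,s} out={i,y}
  n7: in=∅ out={i,y}
  n8: in={i,y} out={y}
  n9: in={y} out=∅

live-out(n7) = ["i", "y"]

Answer: ["i", "y"]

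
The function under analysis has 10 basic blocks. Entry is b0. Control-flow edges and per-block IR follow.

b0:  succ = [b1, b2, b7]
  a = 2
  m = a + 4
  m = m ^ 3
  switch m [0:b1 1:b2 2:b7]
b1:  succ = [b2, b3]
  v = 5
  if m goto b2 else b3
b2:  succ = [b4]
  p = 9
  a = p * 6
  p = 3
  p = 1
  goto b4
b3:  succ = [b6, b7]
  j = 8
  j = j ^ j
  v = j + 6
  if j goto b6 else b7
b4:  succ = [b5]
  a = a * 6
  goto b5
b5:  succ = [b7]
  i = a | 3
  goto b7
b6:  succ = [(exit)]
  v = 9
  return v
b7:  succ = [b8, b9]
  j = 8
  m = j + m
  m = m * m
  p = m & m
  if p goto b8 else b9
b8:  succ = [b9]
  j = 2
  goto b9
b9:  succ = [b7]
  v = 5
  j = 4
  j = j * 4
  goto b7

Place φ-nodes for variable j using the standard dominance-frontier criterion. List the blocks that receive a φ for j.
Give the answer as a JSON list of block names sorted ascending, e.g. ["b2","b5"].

Answer: ["b7", "b9"]

Working:
idom tree: b1←b0 b2←b0 b3←b1 b4←b2 b5←b4 b6←b3 b7←b0 b8←b7 b9←b7
Dom at joins:
  b2: preds {b0,b1}: {b0} ∩ {b0,b1} = {b0}; idom=b0
  b7: preds {b0,b3,b5,b9}: {b0} ∩ {b0,b1,b3} ∩ {b0,b2,b4,b5} ∩ {b0,b7,b9} = {b0}; idom=b0
  b9: preds {b7,b8}: {b0,b7} ∩ {b0,b7,b8} = {b0,b7}; idom=b7

DF derivation:
  b2←b0: walk · to b0
  b2←b1: walk b1 to b0
  b7←b0: walk · to b0
  b7←b3: walk b3→b1 to b0
  b7←b5: walk b5→b4→b2 to b0
  b7←b9: walk b9→b7 to b0
  b9←b7: walk · to b7
  b9←b8: walk b8 to b7
  b0 → ∅
  b1 → {b2,b7}
  b2 → {b7}
  b3 → {b7}
  b4 → {b7}
  b5 → {b7}
  b6 → ∅
  b7 → {b7}
  b8 → {b9}
  b9 → {b7}

φ for j: defs {b3,b7,b8,b9}
  DF⁺ = {b7,b9}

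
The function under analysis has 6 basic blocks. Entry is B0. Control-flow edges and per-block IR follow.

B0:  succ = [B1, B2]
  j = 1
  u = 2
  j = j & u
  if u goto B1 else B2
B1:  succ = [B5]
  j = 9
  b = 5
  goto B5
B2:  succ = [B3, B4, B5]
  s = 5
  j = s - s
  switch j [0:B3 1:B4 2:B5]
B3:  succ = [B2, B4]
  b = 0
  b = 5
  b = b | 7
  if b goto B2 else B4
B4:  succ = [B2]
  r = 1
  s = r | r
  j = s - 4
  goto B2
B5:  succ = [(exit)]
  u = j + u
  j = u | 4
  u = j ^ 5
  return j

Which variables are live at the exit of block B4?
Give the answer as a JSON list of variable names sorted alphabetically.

Block summaries:
  B0: def={j,u} ue=∅
  B1: def={b,j} ue=∅
  B2: def={j,s} ue=∅
  B3: def={b} ue=∅
  B4: def={j,r,s} ue=∅
  B5: def={j,u} ue={j,u}

Backward fixpoint:
  B0: in=∅ out={u}
  B1: in={u} out={j,u}
  B2: in={u} out={j,u}
  B3: in={u} out={u}
  B4: in={u} out={u}
  B5: in={j,u} out=∅

live-out(B4) = ["u"]

Answer: ["u"]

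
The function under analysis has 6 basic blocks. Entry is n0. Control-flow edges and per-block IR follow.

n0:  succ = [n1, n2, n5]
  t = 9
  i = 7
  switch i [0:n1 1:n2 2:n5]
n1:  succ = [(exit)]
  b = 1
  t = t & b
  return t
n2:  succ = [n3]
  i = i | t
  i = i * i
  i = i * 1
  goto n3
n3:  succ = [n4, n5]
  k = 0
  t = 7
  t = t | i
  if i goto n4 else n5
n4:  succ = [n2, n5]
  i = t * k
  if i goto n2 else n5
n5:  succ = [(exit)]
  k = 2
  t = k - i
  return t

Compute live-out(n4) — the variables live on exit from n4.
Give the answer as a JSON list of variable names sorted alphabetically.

Per-block:
  n0: def={i,t} ue=∅
  n1: def={b,t} ue={t}
  n2: def={i} ue={i,t}
  n3: def={k,t} ue={i}
  n4: def={i} ue={k,t}
  n5: def={k,t} ue={i}

Backward fixpoint:
  n0 li=∅ lo={i,t}
  n1 li={t} lo=∅
  n2 li={i,t} lo={i}
  n3 li={i} lo={i,k,t}
  n4 li={k,t} lo={i,t}
  n5 li={i} lo=∅

live-out(n4) = ["i", "t"]

Answer: ["i", "t"]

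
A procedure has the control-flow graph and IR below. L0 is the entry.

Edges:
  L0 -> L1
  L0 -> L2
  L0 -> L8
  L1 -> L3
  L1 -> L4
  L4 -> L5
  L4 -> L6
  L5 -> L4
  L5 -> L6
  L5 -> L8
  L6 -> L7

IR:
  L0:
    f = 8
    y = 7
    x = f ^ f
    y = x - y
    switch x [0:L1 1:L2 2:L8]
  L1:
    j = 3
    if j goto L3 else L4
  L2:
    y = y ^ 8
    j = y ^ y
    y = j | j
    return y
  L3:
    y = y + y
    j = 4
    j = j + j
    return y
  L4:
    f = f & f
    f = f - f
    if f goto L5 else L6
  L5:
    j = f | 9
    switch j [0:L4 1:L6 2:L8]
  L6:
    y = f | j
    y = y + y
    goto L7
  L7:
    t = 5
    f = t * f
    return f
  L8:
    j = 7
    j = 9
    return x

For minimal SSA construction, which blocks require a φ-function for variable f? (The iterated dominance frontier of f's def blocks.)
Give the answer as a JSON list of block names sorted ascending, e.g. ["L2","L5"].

idom tree: L1←L0 L2←L0 L3←L1 L4←L1 L5←L4 L6←L4 L7←L6 L8←L0
Dom∩ at merges:
  L4: preds {L1,L5}: {L0,L1} ∩ {L0,L1,L4,L5} = {L0,L1}; idom=L1
  L6: preds {L4,L5}: {L0,L1,L4} ∩ {L0,L1,L4,L5} = {L0,L1,L4}; idom=L4
  L8: preds {L0,L5}: {L0} ∩ {L0,L1,L4,L5} = {L0}; idom=L0

Frontier:
  L4←L1: walk · to L1
  L4←L5: walk L5→L4 to L1
  L6←L4: walk · to L4
  L6←L5: walk L5 to L4
  L8←L0: walk · to L0
  L8←L5: walk L5→L4→L1 to L0
  L0 → ∅
  L1 → {L8}
  L2 → ∅
  L3 → ∅
  L4 → {L4,L8}
  L5 → {L4,L6,L8}
  L6 → ∅
  L7 → ∅
  L8 → ∅

φ for f: defs {L0,L4,L7}
  DF⁺ = {L4,L8}

Answer: ["L4", "L8"]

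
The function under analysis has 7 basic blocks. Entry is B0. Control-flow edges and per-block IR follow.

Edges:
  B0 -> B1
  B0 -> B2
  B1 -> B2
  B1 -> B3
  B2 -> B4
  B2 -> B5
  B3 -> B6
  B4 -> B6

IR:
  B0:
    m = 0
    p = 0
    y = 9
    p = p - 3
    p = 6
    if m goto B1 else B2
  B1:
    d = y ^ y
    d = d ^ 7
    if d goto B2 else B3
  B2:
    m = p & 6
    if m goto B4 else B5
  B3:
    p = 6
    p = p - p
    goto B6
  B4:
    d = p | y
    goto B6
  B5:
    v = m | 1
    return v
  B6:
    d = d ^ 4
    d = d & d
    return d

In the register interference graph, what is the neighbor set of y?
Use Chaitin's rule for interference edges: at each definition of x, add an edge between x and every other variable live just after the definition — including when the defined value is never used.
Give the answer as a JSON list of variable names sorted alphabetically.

Answer: ["d", "m", "p"]

Working:
Per-block:
  B0: {m,p,y} / ∅
  B1: {d} / {y}
  B2: {m} / {p}
  B3: {p} / ∅
  B4: {d} / {p,y}
  B5: {v} / {m}
  B6: {d} / {d}

Liveness:
  live B0: ∅→{p,y}
  live B1: {p,y}→{d,p,y}
  live B2: {p,y}→{m,p,y}
  live B3: {d}→{d}
  live B4: {p,y}→{d}
  live B5: {m}→∅
  live B6: {d}→∅

Interference:
  d: {p,y}
  m: {p,y}
  p: {d,m,y}
  v: ∅
  y: {d,m,p}

N(y) = ["d", "m", "p"]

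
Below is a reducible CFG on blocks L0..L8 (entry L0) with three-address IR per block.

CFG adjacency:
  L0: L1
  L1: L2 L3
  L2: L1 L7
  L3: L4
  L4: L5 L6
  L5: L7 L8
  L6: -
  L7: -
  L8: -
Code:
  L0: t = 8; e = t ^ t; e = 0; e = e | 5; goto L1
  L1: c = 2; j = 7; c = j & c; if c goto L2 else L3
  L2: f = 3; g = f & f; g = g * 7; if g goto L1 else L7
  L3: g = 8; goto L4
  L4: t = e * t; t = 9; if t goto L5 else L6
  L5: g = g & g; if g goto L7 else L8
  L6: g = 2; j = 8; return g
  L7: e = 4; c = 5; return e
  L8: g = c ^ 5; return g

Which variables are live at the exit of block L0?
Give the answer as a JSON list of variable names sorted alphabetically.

Block summaries:
  L0 def {e,t} use ∅
  L1 def {c,j} use ∅
  L2 def {f,g} use ∅
  L3 def {g} use ∅
  L4 def {t} use {e,t}
  L5 def {g} use {g}
  L6 def {g,j} use ∅
  L7 def {c,e} use ∅
  L8 def {g} use {c}

Liveness:
  L0 li=∅ lo={e,t}
  L1 li={e,t} lo={c,e,t}
  L2 li={e,t} lo={e,t}
  L3 li={c,e,t} lo={c,e,g,t}
  L4 li={c,e,g,t} lo={c,g}
  L5 li={c,g} lo={c}
  L6 li=∅ lo=∅
  L7 li=∅ lo=∅
  L8 li={c} lo=∅

live-out(L0) = ["e", "t"]

Answer: ["e", "t"]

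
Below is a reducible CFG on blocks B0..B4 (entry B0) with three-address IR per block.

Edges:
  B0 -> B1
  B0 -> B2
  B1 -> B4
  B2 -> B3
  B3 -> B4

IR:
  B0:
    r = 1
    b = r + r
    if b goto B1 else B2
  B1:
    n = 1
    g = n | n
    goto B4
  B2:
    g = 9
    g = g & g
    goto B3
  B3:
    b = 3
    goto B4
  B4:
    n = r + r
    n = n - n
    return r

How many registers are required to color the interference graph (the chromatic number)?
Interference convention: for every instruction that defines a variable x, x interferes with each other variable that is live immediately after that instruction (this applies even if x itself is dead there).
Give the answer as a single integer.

Answer: 2

Derivation:
Block summaries:
  B0: {b,r} / ∅
  B1: {g,n} / ∅
  B2: {g} / ∅
  B3: {b} / ∅
  B4: {n} / {r}

Live sets:
  B0 li=∅ lo={r}
  B1 li={r} lo={r}
  B2 li={r} lo={r}
  B3 li={r} lo={r}
  B4 li={r} lo=∅

Conflict graph:
  b: {r}
  g: {r}
  n: {r}
  r: {b,g,n}

Registers:
  lower bound: {b,r} mutually conflict ⇒ χ ≥ 2
  2-colouring: r0={r}  r1={b,g,n}
  χ = 2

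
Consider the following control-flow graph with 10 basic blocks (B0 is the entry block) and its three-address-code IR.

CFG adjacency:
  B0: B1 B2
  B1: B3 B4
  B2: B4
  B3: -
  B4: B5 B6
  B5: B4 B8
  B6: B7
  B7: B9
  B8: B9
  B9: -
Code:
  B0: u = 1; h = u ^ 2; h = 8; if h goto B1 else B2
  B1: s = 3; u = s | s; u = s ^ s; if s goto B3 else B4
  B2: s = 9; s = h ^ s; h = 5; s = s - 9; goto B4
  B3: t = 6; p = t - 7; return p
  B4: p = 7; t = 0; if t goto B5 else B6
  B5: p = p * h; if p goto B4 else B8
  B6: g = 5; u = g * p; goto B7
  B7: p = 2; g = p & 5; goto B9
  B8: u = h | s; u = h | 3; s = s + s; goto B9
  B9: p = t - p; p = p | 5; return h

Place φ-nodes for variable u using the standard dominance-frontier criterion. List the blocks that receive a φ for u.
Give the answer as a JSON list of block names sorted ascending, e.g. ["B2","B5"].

idom tree: B1←B0 B2←B0 B3←B1 B4←B0 B5←B4 B6←B4 B7←B6 B8←B5 B9←B4
Join-block Dom:
  B4: preds {B1,B2,B5}: {B0,B1} ∩ {B0,B2} ∩ {B0,B4,B5} = {B0}; idom=B0
  B9: preds {B7,B8}: {B0,B4,B6,B7} ∩ {B0,B4,B5,B8} = {B0,B4}; idom=B4

DF walk-up:
  B4←B1: walk B1 to B0
  B4←B2: walk B2 to B0
  B4←B5: walk B5→B4 to B0
  B9←B7: walk B7→B6 to B4
  B9←B8: walk B8→B5 to B4
  B0 → ∅
  B1 → {B4}
  B2 → {B4}
  B3 → ∅
  B4 → {B4}
  B5 → {B4,B9}
  B6 → {B9}
  B7 → {B9}
  B8 → {B9}
  B9 → ∅

φ for u: defs {B0,B1,B6,B8}
  DF⁺ = {B4,B9}

Answer: ["B4", "B9"]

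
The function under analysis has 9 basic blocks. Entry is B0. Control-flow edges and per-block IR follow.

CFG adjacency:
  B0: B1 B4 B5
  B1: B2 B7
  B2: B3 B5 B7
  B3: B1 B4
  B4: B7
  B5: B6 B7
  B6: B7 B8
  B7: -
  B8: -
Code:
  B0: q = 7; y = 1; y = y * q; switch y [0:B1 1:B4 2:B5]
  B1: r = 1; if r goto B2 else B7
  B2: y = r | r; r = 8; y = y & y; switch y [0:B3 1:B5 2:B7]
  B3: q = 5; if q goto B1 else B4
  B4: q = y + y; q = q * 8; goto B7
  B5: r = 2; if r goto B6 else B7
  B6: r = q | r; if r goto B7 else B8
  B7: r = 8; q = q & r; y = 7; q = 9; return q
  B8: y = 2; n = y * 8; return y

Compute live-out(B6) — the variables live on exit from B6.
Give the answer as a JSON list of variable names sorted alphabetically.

Answer: ["q"]

Working:
def/use:
  B0 def {q,y} use ∅
  B1 def {r} use ∅
  B2 def {r,y} use {r}
  B3 def {q} use ∅
  B4 def {q} use {y}
  B5 def {r} use ∅
  B6 def {r} use {q,r}
  B7 def {q,r,y} use {q}
  B8 def {n,y} use ∅

Backward fixpoint:
  B0: in=∅ out={q,y}
  B1: in={q} out={q,r}
  B2: in={q,r} out={q,y}
  B3: in={y} out={q,y}
  B4: in={y} out={q}
  B5: in={q} out={q,r}
  B6: in={q,r} out={q}
  B7: in={q} out=∅
  B8: in=∅ out=∅

live-out(B6) = ["q"]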